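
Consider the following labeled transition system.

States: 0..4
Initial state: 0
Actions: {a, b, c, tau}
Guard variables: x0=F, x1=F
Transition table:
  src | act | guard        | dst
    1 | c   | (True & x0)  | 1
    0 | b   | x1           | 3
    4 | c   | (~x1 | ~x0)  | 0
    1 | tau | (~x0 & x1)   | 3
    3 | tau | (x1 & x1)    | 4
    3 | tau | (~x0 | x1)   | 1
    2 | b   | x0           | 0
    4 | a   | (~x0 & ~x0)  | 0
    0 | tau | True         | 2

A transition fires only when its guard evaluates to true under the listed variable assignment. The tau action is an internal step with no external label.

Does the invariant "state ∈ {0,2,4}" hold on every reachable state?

Safe = {0,2,4}
R = {0,2}
  0: safe
  2: safe

Answer: INVARIANT HOLDS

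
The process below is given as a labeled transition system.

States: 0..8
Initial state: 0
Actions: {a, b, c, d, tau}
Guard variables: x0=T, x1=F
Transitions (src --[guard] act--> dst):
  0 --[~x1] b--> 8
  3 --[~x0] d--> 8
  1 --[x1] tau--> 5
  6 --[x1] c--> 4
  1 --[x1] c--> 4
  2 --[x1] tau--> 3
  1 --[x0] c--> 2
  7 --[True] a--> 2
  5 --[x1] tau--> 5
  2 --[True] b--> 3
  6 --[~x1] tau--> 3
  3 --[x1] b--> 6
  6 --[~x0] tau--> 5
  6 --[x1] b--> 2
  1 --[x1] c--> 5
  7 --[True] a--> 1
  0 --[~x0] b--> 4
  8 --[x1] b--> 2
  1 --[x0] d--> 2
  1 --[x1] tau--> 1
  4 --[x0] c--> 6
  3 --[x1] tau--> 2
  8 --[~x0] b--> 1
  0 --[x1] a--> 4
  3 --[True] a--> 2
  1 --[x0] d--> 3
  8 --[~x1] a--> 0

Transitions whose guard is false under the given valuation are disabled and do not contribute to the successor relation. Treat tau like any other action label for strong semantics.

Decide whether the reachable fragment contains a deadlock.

Answer: DEADLOCK-FREE

Trace:
Reachable = {0,8}
  0: b→8  [1 out]
  8: a→0  [1 out]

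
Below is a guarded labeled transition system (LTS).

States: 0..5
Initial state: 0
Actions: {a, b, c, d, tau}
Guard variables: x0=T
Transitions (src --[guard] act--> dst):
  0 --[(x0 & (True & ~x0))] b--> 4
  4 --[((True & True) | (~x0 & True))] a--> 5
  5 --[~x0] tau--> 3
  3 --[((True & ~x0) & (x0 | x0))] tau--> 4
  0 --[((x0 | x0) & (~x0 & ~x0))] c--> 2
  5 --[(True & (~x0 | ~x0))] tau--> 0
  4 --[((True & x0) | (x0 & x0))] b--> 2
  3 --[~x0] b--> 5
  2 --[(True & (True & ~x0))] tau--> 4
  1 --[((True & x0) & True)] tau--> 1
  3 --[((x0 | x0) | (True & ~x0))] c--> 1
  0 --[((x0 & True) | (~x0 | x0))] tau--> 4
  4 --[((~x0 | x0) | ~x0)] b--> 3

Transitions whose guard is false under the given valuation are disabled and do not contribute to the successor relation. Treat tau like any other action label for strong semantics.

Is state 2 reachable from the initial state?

Answer: REACHABLE

Analysis:
6 transition(s) survive guard evaluation.
L0 = {0}
L1 = {4}  cumulative {0,4}
L2 = {2,3,5}  cumulative {0,2,3,4,5}
L3 = {1}  cumulative {0,1,2,3,4,5}
R = {0,1,2,3,4,5}
trace reaching 2: tau·b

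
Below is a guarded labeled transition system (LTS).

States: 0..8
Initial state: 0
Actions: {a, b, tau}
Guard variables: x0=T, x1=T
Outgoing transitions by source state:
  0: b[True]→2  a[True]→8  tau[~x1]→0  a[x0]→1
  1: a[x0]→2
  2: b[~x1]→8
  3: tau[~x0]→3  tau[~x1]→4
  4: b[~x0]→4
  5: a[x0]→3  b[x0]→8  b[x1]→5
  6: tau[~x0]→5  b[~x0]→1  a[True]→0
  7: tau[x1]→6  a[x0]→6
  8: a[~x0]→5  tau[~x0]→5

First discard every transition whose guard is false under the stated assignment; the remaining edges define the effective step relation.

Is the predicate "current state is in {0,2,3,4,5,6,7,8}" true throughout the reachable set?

Safe = {0,2,3,4,5,6,7,8}
Reach set: {0,1,2,8}
  0: ✓
  1: VIOLATES
  2: ✓
  8: ✓
witness against invariant: a → 1

Answer: INVARIANT VIOLATED at state 1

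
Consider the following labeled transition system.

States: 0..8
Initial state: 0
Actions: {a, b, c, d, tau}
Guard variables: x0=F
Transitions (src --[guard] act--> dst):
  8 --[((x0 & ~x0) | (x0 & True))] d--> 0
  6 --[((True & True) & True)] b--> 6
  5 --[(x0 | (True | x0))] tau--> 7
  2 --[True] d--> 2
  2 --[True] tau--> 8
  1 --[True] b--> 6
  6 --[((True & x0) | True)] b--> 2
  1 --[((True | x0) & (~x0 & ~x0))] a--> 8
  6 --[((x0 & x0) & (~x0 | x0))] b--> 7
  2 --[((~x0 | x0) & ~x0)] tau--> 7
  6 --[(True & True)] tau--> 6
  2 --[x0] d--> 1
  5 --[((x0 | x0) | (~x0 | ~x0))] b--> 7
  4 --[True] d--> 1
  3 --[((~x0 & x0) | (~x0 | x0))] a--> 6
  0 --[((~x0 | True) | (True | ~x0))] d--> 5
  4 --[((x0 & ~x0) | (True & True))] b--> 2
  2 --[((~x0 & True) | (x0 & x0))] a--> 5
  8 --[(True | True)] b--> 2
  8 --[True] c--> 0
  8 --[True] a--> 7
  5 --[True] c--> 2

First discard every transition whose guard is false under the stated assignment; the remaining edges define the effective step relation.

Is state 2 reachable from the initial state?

19 transition(s) survive guard evaluation.
L0 = {0}
L1 = {5}  cumulative {0,5}
L2 = {2,7}  cumulative {0,2,5,7}
L3 = {8}  cumulative {0,2,5,7,8}
Reach set: {0,2,5,7,8}
witness 2: d·c

Answer: REACHABLE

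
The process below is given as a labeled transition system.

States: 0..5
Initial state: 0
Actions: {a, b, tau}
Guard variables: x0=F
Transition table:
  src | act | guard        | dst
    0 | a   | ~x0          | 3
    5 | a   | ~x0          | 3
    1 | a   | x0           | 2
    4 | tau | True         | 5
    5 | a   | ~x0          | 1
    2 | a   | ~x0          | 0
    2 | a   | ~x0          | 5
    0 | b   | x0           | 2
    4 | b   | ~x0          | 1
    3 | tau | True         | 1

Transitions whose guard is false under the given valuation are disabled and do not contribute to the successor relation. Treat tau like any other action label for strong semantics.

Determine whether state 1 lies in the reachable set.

8 transition(s) survive guard evaluation.
L0 = {0}
L1 = {3}  total {0,3}
L2 = {1}  total {0,1,3}
Reachable = {0,1,3}
Path to 1: a·tau

Answer: REACHABLE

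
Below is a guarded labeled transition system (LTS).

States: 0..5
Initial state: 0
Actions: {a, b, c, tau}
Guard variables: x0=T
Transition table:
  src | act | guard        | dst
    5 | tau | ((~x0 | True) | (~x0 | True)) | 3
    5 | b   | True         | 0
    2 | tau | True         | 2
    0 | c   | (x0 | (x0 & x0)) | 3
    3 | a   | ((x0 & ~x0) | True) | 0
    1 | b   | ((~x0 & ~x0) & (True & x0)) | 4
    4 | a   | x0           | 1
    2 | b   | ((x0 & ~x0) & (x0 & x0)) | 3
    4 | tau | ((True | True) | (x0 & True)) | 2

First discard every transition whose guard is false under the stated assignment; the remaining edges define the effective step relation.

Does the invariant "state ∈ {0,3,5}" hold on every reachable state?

Answer: INVARIANT HOLDS

Analysis:
Inv-set: {0,3,5}
Reach set: {0,3}
  0: safe
  3: safe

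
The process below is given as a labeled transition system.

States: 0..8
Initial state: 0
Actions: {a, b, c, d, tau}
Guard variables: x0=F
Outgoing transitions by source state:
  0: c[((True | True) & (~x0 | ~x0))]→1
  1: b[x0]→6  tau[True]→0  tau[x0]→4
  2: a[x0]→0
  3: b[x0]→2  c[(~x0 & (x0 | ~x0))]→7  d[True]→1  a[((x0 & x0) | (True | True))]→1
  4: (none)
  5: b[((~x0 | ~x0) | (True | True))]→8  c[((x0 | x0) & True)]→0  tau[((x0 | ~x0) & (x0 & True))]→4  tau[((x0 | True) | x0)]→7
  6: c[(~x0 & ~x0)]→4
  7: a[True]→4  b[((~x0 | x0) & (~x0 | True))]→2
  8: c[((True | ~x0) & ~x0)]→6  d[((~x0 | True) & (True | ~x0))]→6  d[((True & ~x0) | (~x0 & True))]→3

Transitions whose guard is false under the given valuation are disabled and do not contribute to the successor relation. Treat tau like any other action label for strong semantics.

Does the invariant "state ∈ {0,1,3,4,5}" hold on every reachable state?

Inv-set: {0,1,3,4,5}
Reach set: {0,1}
  0: ✓
  1: ✓

Answer: INVARIANT HOLDS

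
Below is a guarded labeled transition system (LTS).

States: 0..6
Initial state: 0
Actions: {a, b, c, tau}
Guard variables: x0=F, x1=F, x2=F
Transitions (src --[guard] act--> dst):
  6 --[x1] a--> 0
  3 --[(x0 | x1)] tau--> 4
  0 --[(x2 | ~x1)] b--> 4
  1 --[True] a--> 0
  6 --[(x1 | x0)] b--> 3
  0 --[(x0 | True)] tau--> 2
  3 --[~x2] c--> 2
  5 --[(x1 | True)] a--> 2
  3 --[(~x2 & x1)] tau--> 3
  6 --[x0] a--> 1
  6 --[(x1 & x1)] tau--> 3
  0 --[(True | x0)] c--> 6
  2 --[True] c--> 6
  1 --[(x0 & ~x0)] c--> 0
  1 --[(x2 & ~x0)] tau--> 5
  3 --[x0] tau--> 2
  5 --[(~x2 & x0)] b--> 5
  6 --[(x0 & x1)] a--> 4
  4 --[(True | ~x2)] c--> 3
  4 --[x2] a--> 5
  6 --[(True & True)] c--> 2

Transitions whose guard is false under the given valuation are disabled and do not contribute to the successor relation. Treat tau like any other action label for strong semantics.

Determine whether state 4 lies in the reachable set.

Answer: REACHABLE

Trace:
After dropping false guards: 9 live edges.
Layer 0: {0}
Layer 1: {2,4,6}  total {0,2,4,6}
Layer 2: {3}  total {0,2,3,4,6}
Reachable = {0,2,3,4,6}
witness 4: b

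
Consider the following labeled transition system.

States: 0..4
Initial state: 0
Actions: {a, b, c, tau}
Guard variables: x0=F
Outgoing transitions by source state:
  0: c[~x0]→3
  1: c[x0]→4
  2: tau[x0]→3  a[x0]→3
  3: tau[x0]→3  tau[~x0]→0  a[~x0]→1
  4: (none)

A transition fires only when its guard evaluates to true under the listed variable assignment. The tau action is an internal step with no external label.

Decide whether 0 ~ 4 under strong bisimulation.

Answer: NOT BISIMILAR

Working:
Refine partition for ~:
  P[0] = {{0,1,2,3,4}}
  P[1] = {{0},{1,2,4},{3}}
3 equivalence class(es) (converged in 2)
0∈{0}, 4∈{1,2,4}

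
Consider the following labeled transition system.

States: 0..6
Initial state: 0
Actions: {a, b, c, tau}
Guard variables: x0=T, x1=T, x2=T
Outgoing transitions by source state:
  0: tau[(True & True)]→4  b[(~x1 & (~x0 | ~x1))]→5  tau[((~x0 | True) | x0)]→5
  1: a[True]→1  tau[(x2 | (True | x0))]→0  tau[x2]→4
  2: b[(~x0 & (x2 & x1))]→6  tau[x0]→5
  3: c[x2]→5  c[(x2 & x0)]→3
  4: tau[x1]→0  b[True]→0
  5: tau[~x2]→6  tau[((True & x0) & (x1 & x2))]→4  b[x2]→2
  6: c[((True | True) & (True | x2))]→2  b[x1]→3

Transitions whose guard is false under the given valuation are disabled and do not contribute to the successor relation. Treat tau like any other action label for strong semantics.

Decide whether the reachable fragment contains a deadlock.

Reachable = {0,2,4,5}
  0: tau→4  tau→5  [2 out]
  2: tau→5  [1 out]
  4: b→0  tau→0  [2 out]
  5: b→2  tau→4  [2 out]

Answer: DEADLOCK-FREE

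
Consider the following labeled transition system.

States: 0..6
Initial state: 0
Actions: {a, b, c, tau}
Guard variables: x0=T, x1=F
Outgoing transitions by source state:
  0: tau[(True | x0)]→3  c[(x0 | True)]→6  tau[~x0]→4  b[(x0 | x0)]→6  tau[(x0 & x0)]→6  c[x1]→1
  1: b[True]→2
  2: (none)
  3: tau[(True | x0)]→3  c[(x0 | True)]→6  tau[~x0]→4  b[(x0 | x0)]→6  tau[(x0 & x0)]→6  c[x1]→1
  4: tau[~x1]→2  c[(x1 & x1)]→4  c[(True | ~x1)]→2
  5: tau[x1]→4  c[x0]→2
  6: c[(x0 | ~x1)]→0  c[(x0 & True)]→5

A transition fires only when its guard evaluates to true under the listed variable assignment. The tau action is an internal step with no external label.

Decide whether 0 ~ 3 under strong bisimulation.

Answer: BISIMILAR

Working:
Refine partition for ~:
  P[0] = {{0,1,2,3,4,5,6}}
  P[1] = {{0,3},{1},{2},{4},{5,6}}
  P[2] = {{0,3},{1},{2},{4},{5},{6}}
Fixed point at round 3; 6 class(es).
class of 0: {0,3}; class of 3: {0,3}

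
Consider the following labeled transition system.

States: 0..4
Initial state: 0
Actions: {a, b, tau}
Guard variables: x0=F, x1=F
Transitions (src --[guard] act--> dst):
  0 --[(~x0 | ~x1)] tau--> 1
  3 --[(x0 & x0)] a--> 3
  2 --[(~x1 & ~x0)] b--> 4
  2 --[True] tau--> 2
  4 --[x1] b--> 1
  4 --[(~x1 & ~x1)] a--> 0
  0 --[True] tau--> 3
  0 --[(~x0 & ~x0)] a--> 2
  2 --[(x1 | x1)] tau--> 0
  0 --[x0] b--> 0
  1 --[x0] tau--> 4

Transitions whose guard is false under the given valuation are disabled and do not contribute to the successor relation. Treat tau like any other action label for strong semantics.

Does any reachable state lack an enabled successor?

Answer: DEADLOCK at state 1

Working:
Reachable = {0,1,2,3,4}
  0: a→2  tau→1  tau→3  [3 out]
  1: ∅  [deadlock]
  2: b→4  tau→2  [2 out]
  3: ∅  [deadlock]
  4: a→0  [1 out]
Path to 1: tau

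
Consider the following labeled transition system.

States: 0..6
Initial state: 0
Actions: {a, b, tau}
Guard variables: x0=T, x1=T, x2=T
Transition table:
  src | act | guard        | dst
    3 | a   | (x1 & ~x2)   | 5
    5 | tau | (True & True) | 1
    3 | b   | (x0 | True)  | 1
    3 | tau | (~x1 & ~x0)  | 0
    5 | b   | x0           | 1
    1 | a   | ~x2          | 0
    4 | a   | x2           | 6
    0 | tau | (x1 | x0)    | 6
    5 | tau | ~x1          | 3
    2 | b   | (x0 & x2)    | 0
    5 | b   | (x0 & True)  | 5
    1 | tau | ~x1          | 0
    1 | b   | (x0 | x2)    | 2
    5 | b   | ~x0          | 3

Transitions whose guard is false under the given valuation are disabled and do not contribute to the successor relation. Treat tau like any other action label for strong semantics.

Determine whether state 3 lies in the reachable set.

Answer: UNREACHABLE

Analysis:
After dropping false guards: 8 live edges.
Layer 0: {0}
Layer 1: {6}  total {0,6}
Reachable = {0,6}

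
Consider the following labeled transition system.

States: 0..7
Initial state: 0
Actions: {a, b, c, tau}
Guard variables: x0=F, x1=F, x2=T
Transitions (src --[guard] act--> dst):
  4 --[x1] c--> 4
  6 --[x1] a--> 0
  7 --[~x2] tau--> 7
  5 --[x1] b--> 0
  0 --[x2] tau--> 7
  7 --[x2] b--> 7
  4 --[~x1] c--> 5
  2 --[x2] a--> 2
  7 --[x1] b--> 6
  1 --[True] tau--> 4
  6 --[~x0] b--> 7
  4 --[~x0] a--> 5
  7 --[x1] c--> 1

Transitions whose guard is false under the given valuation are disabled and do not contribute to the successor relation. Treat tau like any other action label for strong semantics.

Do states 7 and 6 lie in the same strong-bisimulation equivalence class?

Answer: BISIMILAR

Analysis:
Refine partition for ~:
  π0 = {{0,1,2,3,4,5,6,7}}
  π1 = {{0,1},{2},{3,5},{4},{6,7}}
  π2 = {{0},{1},{2},{3,5},{4},{6,7}}
Fixed point at round 3; 6 class(es).
7∈{6,7}, 6∈{6,7}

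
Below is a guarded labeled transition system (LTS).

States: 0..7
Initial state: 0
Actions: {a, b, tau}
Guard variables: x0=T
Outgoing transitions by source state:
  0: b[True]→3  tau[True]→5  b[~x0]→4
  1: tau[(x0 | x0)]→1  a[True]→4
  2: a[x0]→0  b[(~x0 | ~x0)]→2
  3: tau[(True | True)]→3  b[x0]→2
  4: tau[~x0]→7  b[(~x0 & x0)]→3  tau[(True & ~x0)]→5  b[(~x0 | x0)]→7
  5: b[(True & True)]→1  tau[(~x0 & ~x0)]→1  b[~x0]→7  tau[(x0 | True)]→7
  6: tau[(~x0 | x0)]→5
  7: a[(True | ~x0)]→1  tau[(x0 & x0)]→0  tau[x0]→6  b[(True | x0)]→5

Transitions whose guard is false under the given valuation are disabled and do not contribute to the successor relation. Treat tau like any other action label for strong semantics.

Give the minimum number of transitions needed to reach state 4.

BFS to 4:
  L0 = {0}
  L1 = {3,5}
  L2 = {1,2,7}
  L3 = {4,6}
first hit 4 at d=3 via tau·b·a

Answer: 3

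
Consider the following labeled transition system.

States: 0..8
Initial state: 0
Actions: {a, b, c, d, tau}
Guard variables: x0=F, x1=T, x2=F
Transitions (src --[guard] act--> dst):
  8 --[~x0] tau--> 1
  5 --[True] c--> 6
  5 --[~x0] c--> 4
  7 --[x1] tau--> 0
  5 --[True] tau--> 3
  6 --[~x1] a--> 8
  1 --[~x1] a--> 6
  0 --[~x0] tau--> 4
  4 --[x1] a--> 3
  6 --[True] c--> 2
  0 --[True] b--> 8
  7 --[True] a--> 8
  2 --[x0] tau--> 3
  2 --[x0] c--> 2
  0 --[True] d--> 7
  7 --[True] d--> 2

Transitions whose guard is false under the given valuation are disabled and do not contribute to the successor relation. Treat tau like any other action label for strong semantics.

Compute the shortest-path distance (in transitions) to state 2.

BFS to 2:
  L0 = {0}
  L1 = {4,7,8}
  L2 = {1,2,3}
first hit 2 at d=2 via d·d

Answer: 2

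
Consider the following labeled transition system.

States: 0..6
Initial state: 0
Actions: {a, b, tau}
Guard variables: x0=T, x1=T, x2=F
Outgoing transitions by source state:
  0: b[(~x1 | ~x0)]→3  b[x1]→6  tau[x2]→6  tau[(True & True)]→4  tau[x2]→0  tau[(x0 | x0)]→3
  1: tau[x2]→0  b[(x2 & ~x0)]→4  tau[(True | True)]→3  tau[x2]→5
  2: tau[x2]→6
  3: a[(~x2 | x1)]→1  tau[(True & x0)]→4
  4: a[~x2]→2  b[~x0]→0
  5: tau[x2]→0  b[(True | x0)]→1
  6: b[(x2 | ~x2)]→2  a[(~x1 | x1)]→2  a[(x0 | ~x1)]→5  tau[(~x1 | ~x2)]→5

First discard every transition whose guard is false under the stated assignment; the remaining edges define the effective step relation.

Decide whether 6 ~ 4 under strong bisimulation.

Answer: NOT BISIMILAR

Analysis:
Compute ~ classes (split until stable):
  π0 = {{0,1,2,3,4,5,6}}
  π1 = {{0},{1},{2},{3},{4},{5},{6}}
stable after 2 split(s): 7 block(s)
6∈{6}, 4∈{4}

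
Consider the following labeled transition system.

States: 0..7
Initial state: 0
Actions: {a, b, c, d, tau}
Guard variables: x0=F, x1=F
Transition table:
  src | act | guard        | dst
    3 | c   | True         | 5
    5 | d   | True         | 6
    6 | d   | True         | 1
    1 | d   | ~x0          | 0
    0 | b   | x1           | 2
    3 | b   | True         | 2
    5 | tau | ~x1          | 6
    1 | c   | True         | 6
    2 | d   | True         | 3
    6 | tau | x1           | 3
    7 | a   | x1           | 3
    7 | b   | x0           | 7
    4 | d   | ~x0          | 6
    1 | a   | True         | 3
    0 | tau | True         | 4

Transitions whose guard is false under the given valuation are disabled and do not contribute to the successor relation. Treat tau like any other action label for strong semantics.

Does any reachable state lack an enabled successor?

Answer: DEADLOCK-FREE

Analysis:
R = {0,1,2,3,4,5,6}
  0: tau→4  [deg 1]
  1: a→3  c→6  d→0  [deg 3]
  2: d→3  [deg 1]
  3: b→2  c→5  [deg 2]
  4: d→6  [deg 1]
  5: d→6  tau→6  [deg 2]
  6: d→1  [deg 1]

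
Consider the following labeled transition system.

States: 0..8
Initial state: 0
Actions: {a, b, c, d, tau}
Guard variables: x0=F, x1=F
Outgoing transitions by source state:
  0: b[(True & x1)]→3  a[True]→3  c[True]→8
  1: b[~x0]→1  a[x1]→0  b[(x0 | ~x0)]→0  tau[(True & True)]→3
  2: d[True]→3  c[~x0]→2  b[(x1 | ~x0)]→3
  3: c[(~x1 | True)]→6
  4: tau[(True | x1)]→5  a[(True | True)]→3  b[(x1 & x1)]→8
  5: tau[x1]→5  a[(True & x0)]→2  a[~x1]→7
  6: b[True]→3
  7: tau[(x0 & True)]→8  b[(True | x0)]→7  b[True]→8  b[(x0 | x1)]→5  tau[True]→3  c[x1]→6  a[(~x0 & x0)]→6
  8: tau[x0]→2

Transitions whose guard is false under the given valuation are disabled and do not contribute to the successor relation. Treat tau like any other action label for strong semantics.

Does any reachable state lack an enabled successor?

R = {0,3,6,8}
  0: a→3  c→8  [2 exit(s)]
  3: c→6  [1 exit(s)]
  6: b→3  [1 exit(s)]
  8: ∅  [no exit]
witness 8: c

Answer: DEADLOCK at state 8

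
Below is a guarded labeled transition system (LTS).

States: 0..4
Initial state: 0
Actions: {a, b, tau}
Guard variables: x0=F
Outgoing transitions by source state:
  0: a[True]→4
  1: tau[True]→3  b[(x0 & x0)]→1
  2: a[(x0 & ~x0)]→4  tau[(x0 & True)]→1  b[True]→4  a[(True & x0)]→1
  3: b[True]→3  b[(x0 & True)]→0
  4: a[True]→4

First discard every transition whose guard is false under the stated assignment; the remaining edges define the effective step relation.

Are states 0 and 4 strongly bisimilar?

Answer: BISIMILAR

Trace:
Bisimulation quotient by refinement:
  π0 = {{0,1,2,3,4}}
  π1 = {{0,4},{1},{2,3}}
  π2 = {{0,4},{1},{2},{3}}
stable after 3 split(s): 4 block(s)
[0]={0,4}  [4]={0,4}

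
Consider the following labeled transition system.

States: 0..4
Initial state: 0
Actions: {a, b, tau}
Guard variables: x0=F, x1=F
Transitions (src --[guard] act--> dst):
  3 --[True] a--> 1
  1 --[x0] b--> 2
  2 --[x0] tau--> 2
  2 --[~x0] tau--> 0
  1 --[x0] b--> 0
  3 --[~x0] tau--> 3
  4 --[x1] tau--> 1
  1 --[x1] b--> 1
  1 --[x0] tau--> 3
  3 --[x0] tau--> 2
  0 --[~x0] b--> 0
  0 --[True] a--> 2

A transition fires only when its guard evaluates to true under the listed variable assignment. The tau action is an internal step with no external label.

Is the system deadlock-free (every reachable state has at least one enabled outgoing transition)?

Answer: DEADLOCK-FREE

Trace:
Reachable = {0,2}
  0: a→2  b→0  [deg 2]
  2: tau→0  [deg 1]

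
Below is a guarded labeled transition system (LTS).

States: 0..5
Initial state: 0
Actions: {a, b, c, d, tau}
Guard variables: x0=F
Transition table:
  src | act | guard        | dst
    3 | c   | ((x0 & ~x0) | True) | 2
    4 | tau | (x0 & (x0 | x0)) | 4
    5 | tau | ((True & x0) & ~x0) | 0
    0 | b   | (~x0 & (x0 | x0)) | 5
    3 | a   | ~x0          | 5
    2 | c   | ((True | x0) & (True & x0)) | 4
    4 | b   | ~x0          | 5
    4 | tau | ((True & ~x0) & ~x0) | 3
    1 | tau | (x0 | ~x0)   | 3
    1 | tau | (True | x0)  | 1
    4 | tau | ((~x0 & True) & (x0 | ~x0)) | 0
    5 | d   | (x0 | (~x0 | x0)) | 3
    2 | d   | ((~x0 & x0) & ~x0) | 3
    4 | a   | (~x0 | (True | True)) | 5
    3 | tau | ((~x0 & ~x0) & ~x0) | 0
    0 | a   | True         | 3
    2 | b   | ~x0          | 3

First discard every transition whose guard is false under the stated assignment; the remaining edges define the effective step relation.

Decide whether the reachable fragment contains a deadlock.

Reach set: {0,2,3,5}
  0: a→3  [deg 1]
  2: b→3  [deg 1]
  3: a→5  c→2  tau→0  [deg 3]
  5: d→3  [deg 1]

Answer: DEADLOCK-FREE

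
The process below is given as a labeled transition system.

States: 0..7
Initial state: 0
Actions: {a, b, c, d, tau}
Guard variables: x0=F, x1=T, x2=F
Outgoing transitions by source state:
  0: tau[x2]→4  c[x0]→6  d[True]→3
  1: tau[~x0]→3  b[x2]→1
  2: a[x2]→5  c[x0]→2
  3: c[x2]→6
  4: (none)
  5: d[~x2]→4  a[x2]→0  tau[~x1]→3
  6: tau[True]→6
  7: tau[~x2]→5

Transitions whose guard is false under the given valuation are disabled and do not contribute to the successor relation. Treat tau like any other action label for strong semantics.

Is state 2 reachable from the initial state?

5 transition(s) survive guard evaluation.
L0 = {0}
L1 = {3}  cumulative {0,3}
Reachable = {0,3}

Answer: UNREACHABLE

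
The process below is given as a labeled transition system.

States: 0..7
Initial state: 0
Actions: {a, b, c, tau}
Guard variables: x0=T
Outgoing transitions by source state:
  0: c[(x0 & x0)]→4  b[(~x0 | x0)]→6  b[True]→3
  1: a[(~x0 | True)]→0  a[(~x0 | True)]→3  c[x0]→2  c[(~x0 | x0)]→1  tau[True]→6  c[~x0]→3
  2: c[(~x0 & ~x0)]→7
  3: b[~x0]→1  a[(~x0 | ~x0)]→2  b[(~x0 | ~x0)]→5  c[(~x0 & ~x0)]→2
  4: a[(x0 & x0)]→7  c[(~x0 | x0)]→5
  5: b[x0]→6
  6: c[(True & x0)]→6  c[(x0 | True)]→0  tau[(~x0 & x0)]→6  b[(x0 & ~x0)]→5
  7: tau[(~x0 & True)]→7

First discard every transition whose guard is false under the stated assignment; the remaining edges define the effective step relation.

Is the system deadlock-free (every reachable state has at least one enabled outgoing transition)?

Reachable = {0,3,4,5,6,7}
  0: b→3  b→6  c→4  [3 out]
  3: ∅  [deadlock]
  4: a→7  c→5  [2 out]
  5: b→6  [1 out]
  6: c→0  c→6  [2 out]
  7: ∅  [deadlock]
Path to 3: b

Answer: DEADLOCK at state 3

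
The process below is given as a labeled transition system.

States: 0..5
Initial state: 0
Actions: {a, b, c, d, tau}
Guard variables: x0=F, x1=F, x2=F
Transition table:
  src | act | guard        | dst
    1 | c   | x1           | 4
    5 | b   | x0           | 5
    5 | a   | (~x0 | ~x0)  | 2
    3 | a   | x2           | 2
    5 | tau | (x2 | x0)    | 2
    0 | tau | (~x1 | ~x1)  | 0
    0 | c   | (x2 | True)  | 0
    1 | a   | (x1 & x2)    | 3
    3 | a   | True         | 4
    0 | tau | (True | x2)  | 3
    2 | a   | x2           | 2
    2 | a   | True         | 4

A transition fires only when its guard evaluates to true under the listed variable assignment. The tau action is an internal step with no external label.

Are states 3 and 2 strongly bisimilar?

Answer: BISIMILAR

Trace:
Compute ~ classes (split until stable):
  π0 = {{0,1,2,3,4,5}}
  π1 = {{0},{1,4},{2,3,5}}
  π2 = {{0},{1,4},{2,3},{5}}
4 equivalence class(es) (converged in 3)
[3]={2,3}  [2]={2,3}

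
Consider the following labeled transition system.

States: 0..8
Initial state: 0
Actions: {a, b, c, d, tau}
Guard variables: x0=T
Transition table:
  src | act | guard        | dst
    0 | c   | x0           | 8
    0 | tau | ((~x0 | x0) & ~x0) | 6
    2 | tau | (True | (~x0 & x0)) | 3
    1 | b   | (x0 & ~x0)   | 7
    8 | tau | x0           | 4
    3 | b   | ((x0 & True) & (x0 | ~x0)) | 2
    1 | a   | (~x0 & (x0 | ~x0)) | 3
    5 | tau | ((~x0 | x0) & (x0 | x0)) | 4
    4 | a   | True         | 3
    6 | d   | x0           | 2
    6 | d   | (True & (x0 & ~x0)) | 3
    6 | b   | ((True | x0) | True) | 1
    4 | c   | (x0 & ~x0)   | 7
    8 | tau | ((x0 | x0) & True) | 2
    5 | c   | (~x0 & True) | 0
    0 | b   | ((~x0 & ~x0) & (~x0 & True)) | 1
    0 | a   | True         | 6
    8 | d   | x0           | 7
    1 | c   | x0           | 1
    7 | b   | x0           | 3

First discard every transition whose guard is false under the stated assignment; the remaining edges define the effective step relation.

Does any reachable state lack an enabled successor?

R = {0,1,2,3,4,6,7,8}
  0: a→6  c→8  [2 out]
  1: c→1  [1 out]
  2: tau→3  [1 out]
  3: b→2  [1 out]
  4: a→3  [1 out]
  6: b→1  d→2  [2 out]
  7: b→3  [1 out]
  8: d→7  tau→2  tau→4  [3 out]

Answer: DEADLOCK-FREE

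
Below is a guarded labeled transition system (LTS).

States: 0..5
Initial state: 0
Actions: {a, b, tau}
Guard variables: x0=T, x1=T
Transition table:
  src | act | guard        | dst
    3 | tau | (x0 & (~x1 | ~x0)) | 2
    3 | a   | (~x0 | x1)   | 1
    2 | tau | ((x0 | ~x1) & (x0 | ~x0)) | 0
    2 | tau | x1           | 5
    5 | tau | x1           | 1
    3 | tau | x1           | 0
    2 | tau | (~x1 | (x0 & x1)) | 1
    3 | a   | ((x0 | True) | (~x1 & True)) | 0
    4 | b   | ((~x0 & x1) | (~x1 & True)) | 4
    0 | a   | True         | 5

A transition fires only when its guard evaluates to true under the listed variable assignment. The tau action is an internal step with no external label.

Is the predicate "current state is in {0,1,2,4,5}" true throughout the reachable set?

Allowed set {0,1,2,4,5}
R = {0,1,5}
  0: ok
  1: ok
  5: ok

Answer: INVARIANT HOLDS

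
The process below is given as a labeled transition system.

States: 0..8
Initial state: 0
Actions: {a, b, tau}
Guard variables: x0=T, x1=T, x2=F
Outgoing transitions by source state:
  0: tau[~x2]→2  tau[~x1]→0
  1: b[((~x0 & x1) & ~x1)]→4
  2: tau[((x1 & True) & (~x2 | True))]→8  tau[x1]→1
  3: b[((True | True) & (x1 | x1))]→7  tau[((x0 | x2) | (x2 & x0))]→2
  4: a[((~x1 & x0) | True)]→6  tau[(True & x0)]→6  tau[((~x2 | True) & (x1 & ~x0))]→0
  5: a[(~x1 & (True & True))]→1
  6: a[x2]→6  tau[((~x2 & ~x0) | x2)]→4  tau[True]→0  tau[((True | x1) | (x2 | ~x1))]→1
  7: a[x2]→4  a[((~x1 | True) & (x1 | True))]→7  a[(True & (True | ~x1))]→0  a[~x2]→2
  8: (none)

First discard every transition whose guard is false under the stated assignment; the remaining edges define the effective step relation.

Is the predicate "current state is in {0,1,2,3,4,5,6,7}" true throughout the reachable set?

Safe = {0,1,2,3,4,5,6,7}
R = {0,1,2,8}
  0: ok
  1: ok
  2: ok
  8: outside
witness against invariant: tau·tau → 8

Answer: INVARIANT VIOLATED at state 8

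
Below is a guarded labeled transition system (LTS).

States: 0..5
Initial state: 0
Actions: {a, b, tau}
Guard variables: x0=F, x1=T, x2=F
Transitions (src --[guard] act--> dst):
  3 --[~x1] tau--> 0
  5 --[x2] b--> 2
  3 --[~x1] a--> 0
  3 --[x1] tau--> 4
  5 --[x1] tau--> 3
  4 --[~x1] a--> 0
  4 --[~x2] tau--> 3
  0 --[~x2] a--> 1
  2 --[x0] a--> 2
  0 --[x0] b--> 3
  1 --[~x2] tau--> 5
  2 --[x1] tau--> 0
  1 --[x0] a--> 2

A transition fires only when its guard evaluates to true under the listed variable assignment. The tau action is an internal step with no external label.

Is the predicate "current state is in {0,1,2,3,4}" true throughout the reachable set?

Answer: INVARIANT VIOLATED at state 5

Trace:
Safe = {0,1,2,3,4}
R = {0,1,3,4,5}
  0: ok
  1: ok
  3: ok
  4: ok
  5: ✗ unsafe
reach 5 via a·tau — violates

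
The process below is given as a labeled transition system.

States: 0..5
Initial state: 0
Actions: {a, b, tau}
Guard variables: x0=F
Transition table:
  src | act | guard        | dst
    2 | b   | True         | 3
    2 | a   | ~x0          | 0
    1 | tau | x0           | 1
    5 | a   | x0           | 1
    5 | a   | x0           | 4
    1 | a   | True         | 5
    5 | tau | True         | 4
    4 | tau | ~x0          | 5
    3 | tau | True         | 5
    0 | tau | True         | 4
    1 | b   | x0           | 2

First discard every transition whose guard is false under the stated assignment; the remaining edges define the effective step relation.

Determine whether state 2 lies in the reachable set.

Answer: UNREACHABLE

Trace:
After dropping false guards: 7 live edges.
depth 0: {0}
depth 1: {4}  now seen {0,4}
depth 2: {5}  now seen {0,4,5}
Reach set: {0,4,5}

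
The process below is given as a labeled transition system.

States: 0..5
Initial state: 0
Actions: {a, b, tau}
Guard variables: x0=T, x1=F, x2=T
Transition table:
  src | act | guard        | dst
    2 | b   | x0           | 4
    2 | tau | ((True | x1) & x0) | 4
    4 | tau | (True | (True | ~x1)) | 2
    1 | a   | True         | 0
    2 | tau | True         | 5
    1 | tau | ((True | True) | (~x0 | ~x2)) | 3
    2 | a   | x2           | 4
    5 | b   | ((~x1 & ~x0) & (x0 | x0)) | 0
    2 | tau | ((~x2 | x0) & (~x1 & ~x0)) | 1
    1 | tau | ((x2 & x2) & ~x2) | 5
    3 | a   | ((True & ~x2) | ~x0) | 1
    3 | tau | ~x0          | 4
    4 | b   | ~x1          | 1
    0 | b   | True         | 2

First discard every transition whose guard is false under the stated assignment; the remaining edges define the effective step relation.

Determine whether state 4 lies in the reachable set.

Answer: REACHABLE

Working:
After dropping false guards: 9 live edges.
depth 0: {0}
depth 1: {2}  now seen {0,2}
depth 2: {4,5}  now seen {0,2,4,5}
depth 3: {1}  now seen {0,1,2,4,5}
depth 4: {3}  now seen {0,1,2,3,4,5}
Reach set: {0,1,2,3,4,5}
trace reaching 4: b·b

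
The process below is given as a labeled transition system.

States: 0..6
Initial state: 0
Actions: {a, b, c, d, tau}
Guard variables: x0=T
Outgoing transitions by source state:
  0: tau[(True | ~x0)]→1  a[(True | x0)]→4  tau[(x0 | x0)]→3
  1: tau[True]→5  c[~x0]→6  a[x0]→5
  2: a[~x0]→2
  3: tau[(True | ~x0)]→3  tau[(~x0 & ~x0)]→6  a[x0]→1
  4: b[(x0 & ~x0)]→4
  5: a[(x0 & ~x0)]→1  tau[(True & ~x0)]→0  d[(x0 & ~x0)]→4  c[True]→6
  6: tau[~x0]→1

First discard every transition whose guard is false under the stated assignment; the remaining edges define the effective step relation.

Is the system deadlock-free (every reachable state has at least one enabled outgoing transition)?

R = {0,1,3,4,5,6}
  0: a→4  tau→1  tau→3  [3 exit(s)]
  1: a→5  tau→5  [2 exit(s)]
  3: a→1  tau→3  [2 exit(s)]
  4: ∅  [deadlock]
  5: c→6  [1 exit(s)]
  6: ∅  [deadlock]
Path to 4: a

Answer: DEADLOCK at state 4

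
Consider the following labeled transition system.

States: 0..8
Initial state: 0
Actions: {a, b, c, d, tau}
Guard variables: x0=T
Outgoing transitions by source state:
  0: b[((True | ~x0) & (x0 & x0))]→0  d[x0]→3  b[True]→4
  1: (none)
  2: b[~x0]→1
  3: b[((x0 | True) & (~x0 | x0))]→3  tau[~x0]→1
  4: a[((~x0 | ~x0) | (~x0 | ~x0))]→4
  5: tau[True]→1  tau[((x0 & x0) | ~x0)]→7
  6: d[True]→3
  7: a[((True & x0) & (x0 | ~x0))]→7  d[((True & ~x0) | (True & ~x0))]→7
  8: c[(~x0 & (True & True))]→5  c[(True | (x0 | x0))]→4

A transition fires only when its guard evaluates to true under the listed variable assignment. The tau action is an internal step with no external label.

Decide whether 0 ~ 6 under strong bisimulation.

Answer: NOT BISIMILAR

Analysis:
Bisimulation quotient by refinement:
  round 0: {{0,1,2,3,4,5,6,7,8}}
  round 1: {{0},{1,2,4},{3},{5},{6},{7},{8}}
stable after 2 split(s): 7 block(s)
class of 0: {0}; class of 6: {6}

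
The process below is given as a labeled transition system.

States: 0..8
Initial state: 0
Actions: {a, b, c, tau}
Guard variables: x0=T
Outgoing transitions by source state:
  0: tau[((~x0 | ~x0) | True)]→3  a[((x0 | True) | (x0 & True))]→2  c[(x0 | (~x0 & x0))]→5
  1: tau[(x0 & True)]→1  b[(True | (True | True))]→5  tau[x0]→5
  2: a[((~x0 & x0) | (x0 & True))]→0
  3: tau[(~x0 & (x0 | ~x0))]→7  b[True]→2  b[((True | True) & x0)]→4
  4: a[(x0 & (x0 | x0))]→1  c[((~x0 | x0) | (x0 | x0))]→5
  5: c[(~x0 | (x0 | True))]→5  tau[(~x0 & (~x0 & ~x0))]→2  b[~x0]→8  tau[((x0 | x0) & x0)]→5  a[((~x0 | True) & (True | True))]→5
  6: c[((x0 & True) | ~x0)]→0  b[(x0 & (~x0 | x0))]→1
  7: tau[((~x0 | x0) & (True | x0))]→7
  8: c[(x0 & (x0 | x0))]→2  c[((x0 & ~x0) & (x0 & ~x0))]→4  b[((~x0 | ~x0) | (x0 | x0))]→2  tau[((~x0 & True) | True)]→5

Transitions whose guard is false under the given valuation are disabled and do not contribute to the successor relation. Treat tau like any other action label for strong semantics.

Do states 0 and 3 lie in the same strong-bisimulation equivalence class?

Answer: NOT BISIMILAR

Trace:
Refine partition for ~:
  P[0] = {{0,1,2,3,4,5,6,7,8}}
  P[1] = {{0,5},{1},{2},{3},{4},{6},{7},{8}}
  P[2] = {{0},{1},{2},{3},{4},{5},{6},{7},{8}}
Fixed point at round 3; 9 class(es).
0∈{0}, 3∈{3}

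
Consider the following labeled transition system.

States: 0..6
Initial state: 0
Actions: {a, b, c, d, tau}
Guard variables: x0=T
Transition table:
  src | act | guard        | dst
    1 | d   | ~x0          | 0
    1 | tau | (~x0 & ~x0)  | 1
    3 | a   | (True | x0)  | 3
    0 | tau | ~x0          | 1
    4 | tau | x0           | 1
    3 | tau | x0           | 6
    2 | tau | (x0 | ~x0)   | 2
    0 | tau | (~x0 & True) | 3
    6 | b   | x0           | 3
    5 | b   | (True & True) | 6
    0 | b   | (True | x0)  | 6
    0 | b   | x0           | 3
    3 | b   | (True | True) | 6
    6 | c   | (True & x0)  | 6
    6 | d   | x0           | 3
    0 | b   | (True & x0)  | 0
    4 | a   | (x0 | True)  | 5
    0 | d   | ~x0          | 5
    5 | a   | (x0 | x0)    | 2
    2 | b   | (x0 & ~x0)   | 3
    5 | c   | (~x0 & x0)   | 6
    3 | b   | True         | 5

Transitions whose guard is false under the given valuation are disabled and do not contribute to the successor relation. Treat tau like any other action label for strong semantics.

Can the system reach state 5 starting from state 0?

Answer: REACHABLE

Analysis:
15 transition(s) survive guard evaluation.
depth 0: {0}
depth 1: {3,6}  now seen {0,3,6}
depth 2: {5}  now seen {0,3,5,6}
depth 3: {2}  now seen {0,2,3,5,6}
Reach set: {0,2,3,5,6}
trace reaching 5: b·b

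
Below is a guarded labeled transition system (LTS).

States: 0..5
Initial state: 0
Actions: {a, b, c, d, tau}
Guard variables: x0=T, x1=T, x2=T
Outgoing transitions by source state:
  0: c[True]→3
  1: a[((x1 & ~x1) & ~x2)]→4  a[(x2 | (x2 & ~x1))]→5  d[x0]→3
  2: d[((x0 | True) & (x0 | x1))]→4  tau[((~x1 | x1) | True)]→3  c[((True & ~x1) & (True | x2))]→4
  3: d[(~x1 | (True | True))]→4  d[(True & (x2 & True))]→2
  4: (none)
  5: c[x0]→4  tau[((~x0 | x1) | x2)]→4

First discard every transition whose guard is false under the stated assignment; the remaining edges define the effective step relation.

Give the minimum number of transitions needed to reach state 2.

Answer: 2

Working:
Breadth-first toward 2:
  depth 0: {0}
  depth 1: {3}
  depth 2: {2,4}
2 enters at depth 2; path c·d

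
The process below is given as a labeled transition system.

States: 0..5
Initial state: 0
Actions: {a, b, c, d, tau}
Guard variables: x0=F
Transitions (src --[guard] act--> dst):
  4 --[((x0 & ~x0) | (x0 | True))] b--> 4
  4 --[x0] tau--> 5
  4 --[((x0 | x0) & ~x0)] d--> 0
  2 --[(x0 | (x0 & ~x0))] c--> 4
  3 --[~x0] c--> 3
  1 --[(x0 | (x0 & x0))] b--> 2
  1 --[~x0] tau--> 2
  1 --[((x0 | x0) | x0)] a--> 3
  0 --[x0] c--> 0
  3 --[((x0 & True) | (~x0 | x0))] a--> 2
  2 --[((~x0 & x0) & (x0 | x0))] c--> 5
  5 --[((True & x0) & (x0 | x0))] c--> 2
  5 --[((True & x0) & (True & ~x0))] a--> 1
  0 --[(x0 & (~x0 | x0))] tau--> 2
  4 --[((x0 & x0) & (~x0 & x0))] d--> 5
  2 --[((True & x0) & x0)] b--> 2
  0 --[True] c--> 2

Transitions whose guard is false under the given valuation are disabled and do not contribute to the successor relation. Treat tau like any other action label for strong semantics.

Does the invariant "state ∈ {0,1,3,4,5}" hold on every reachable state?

Inv-set: {0,1,3,4,5}
Reach set: {0,2}
  0: safe
  2: outside
witness against invariant: c → 2

Answer: INVARIANT VIOLATED at state 2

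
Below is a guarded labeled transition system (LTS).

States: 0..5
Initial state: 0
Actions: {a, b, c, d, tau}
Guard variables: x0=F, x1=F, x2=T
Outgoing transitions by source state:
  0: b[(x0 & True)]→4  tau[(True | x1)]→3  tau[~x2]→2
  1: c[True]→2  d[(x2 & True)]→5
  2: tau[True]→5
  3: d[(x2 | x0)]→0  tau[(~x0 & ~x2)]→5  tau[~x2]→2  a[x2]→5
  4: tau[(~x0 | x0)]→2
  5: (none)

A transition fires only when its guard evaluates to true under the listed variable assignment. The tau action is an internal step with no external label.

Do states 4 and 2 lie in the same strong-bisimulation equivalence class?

Answer: NOT BISIMILAR

Working:
Compute ~ classes (split until stable):
  round 0: {{0,1,2,3,4,5}}
  round 1: {{0,2,4},{1},{3},{5}}
  round 2: {{0},{1},{2},{3},{4},{5}}
Fixed point at round 3; 6 class(es).
[4]={4}  [2]={2}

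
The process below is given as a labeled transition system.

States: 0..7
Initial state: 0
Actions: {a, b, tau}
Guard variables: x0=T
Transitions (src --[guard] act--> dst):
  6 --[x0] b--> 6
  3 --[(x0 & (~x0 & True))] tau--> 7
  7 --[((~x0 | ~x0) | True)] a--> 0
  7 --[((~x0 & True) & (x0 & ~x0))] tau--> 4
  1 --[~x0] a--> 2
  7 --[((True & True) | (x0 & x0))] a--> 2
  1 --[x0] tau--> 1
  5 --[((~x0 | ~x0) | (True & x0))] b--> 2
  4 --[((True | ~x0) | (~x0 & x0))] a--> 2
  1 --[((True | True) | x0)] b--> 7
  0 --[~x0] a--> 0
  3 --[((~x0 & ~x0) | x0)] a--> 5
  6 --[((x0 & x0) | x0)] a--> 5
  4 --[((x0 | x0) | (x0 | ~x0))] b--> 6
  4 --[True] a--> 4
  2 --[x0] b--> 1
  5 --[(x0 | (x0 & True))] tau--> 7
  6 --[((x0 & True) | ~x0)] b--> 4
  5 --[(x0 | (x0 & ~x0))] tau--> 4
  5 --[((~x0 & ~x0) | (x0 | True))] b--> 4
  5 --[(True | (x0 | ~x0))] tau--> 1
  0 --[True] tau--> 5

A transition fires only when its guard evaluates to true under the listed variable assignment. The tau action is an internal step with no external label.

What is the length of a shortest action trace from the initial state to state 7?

Answer: 2

Working:
BFS to 7:
  L0 = {0}
  L1 = {5}
  L2 = {1,2,4,7}
first hit 7 at d=2 via tau·tau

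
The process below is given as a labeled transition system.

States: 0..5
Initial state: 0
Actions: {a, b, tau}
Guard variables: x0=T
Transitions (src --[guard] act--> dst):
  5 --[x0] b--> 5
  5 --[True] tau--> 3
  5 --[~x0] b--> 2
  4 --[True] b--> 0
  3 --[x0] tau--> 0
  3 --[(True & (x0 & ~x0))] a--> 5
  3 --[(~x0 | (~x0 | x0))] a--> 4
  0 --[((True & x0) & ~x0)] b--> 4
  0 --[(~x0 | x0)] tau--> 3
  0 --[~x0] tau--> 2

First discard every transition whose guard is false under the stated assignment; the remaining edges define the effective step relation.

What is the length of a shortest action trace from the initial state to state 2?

Breadth-first toward 2:
  Layer 0: {0}
  Layer 1: {3}
  Layer 2: {4}
2 never appears.

Answer: UNREACHABLE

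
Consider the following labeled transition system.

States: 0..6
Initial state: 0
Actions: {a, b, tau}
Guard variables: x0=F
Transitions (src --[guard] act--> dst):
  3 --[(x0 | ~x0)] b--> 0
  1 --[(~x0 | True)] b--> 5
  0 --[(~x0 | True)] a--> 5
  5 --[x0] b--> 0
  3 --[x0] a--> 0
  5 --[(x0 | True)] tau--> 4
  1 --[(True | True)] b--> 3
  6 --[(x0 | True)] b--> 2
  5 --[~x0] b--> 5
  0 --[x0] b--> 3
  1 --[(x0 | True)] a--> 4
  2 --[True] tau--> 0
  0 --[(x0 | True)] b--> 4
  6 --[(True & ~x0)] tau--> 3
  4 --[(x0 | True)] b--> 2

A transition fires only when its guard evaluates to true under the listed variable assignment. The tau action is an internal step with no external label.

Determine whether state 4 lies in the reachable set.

After dropping false guards: 12 live edges.
L0 = {0}
L1 = {4,5}  now seen {0,4,5}
L2 = {2}  now seen {0,2,4,5}
R = {0,2,4,5}
Path to 4: b

Answer: REACHABLE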